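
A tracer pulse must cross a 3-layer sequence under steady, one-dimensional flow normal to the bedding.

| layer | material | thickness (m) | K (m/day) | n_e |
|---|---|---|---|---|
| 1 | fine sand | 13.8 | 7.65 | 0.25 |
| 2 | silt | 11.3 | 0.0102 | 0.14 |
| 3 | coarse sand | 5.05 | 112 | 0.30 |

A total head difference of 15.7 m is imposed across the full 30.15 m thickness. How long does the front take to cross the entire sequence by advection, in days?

With flow normal to the layers, continuity requires the same specific discharge q through every layer.
Σ(b_i/K_i) = 13.8/7.65 + 11.3/0.0102 + 5.05/112 = 1110 d.
q = Δh / Σ(b_i/K_i) = 15.7 / 1110 = 0.01415 m/day.
In each layer the seepage velocity is v_i = q/n_i, so the layer transit time is t_i = b_i·n_i / q:
  layer 1 (fine sand): t_1 = 13.8 × 0.25 / 0.01415 = 243.8 d
  layer 2 (silt): t_2 = 11.3 × 0.14 / 0.01415 = 111.8 d
  layer 3 (coarse sand): t_3 = 5.05 × 0.30 / 0.01415 = 107.1 d
Total t = Σ t_i = 462.7 days.

463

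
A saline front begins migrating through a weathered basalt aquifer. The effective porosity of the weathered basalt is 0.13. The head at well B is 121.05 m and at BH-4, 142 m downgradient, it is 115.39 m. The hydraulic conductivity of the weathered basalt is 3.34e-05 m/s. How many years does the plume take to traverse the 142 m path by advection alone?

Convert K: 3.34e-05 m/s × 86400 = 2.886 m/day.
Hydraulic gradient i = (121.05 − 115.39) / 142 = 5.66 / 142 = 0.03986.
Darcy flux q = K · i = 2.886 × 0.03986 = 0.1150 m/day.
Seepage velocity v = q / n_e = 0.1150 / 0.13 = 0.8848 m/day.
Travel time t = L / v = 142 / 0.8848 = 160.5 days = 0.4394 years.

0.439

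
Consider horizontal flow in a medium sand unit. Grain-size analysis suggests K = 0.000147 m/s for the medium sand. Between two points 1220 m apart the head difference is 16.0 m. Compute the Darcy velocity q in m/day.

Convert K: 0.000147 m/s × 86400 = 12.70 m/day.
Hydraulic gradient i = Δh / L = 16.0 / 1220 = 0.01311.
Specific discharge q = K · i = 12.70 × 0.01311 = 0.1666 m/day.

0.167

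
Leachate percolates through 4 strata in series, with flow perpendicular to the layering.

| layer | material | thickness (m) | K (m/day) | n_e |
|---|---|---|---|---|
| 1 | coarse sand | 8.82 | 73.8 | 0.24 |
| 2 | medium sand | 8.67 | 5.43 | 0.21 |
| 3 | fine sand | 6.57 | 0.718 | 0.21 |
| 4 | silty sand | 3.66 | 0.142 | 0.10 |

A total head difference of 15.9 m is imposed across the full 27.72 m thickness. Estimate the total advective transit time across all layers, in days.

13.1

With flow normal to the layers, continuity requires the same specific discharge q through every layer.
Σ(b_i/K_i) = 8.82/73.8 + 8.67/5.43 + 6.57/0.718 + 3.66/0.142 = 36.64 d.
q = Δh / Σ(b_i/K_i) = 15.9 / 36.64 = 0.4339 m/day.
In each layer the seepage velocity is v_i = q/n_i, so the layer transit time is t_i = b_i·n_i / q:
  layer 1 (coarse sand): t_1 = 8.82 × 0.24 / 0.4339 = 4.878 d
  layer 2 (medium sand): t_2 = 8.67 × 0.21 / 0.4339 = 4.196 d
  layer 3 (fine sand): t_3 = 6.57 × 0.21 / 0.4339 = 3.179 d
  layer 4 (silty sand): t_4 = 3.66 × 0.10 / 0.4339 = 0.8434 d
Total t = Σ t_i = 13.10 days.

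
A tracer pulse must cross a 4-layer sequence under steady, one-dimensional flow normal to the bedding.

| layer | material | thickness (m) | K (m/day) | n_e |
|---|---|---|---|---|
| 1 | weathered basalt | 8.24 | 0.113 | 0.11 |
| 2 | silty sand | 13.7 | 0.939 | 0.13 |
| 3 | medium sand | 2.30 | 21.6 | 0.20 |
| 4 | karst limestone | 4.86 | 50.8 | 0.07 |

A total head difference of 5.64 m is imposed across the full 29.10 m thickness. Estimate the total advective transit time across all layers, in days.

54.2

With flow normal to the layers, continuity requires the same specific discharge q through every layer.
Σ(b_i/K_i) = 8.24/0.113 + 13.7/0.939 + 2.30/21.6 + 4.86/50.8 = 87.71 d.
q = Δh / Σ(b_i/K_i) = 5.64 / 87.71 = 0.06430 m/day.
In each layer the seepage velocity is v_i = q/n_i, so the layer transit time is t_i = b_i·n_i / q:
  layer 1 (weathered basalt): t_1 = 8.24 × 0.11 / 0.06430 = 14.10 d
  layer 2 (silty sand): t_2 = 13.7 × 0.13 / 0.06430 = 27.70 d
  layer 3 (medium sand): t_3 = 2.30 × 0.20 / 0.06430 = 7.154 d
  layer 4 (karst limestone): t_4 = 4.86 × 0.07 / 0.06430 = 5.291 d
Total t = Σ t_i = 54.24 days.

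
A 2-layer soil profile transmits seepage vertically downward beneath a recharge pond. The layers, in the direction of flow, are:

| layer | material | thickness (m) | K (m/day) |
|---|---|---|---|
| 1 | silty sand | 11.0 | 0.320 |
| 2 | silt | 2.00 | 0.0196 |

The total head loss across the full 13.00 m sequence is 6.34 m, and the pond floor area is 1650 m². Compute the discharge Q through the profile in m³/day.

76.7

Flow is perpendicular to layering, so the layers act in series and the equivalent K is the thickness-weighted harmonic mean.
Total thickness L = 11.0 + 2.00 = 13.00 m.
Σ(b_i/K_i) = 11.0/0.320 + 2.00/0.0196 = 136.4 d.
K_eq = L / Σ(b_i/K_i) = 13.00 / 136.4 = 0.09530 m/day.
Q = K_eq · A · (Δh/L) = 0.09530 × 1650 × (6.34/13.00) = 76.68 m³/day.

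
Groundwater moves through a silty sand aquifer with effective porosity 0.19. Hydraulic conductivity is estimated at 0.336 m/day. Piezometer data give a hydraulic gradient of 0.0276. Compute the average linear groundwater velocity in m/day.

0.0488

Hydraulic gradient i = 0.0276.
Darcy flux q = K · i = 0.3360 × 0.02760 = 0.009274 m/day.
Seepage velocity v = q / n_e = 0.009274 / 0.19 = 0.04881 m/day.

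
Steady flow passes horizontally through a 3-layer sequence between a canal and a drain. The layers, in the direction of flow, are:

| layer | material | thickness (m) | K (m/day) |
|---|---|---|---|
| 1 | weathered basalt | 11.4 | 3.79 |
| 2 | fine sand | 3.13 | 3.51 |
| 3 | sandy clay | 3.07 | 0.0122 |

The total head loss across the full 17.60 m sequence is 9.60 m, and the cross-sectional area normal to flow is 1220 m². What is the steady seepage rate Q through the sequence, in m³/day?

45.8

Flow is perpendicular to layering, so the layers act in series and the equivalent K is the thickness-weighted harmonic mean.
Total thickness L = 11.4 + 3.13 + 3.07 = 17.60 m.
Σ(b_i/K_i) = 11.4/3.79 + 3.13/3.51 + 3.07/0.0122 = 255.5 d.
K_eq = L / Σ(b_i/K_i) = 17.60 / 255.5 = 0.06887 m/day.
Q = K_eq · A · (Δh/L) = 0.06887 × 1220 × (9.60/17.60) = 45.83 m³/day.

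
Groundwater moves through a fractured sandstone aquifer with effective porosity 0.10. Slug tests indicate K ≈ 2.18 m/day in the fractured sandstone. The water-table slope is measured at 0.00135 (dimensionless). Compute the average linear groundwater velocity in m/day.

Hydraulic gradient i = 0.00135.
Darcy flux q = K · i = 2.180 × 0.001350 = 0.002943 m/day.
Seepage velocity v = q / n_e = 0.002943 / 0.10 = 0.02943 m/day.

0.0294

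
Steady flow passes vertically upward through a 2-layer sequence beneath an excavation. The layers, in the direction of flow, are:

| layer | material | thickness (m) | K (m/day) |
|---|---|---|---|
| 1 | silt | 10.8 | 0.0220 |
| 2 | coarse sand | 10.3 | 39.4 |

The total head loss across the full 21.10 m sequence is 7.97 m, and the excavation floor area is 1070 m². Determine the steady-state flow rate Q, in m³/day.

Flow is perpendicular to layering, so the layers act in series and the equivalent K is the thickness-weighted harmonic mean.
Total thickness L = 10.8 + 10.3 = 21.10 m.
Σ(b_i/K_i) = 10.8/0.0220 + 10.3/39.4 = 491.2 d.
K_eq = L / Σ(b_i/K_i) = 21.10 / 491.2 = 0.04296 m/day.
Q = K_eq · A · (Δh/L) = 0.04296 × 1070 × (7.97/21.10) = 17.36 m³/day.

17.4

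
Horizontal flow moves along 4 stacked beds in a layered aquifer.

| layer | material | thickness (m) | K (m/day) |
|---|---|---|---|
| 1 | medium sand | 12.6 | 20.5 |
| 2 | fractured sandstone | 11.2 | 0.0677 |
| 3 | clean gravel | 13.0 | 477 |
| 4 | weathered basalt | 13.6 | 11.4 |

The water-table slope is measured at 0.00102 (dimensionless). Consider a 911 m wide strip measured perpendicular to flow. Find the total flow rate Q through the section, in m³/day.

Flow is parallel to layering, so each bed carries its own Darcy discharge and the transmissivities add.
Σ(K_i·b_i) = 20.5×12.6 + 0.0677×11.2 + 477×13.0 + 11.4×13.6 = 6615 m²/day.
Hydraulic gradient i = 0.00102.
Q = Σ(K_i·b_i) · W · i = 6615 × 911 × 0.001020 = 6147 m³/day.

6150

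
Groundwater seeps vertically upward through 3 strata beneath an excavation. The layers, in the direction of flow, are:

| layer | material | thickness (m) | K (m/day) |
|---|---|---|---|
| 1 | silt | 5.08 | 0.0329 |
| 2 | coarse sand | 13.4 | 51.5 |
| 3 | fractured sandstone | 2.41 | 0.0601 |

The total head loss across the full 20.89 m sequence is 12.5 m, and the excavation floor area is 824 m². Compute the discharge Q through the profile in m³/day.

52.9

Flow is perpendicular to layering, so the layers act in series and the equivalent K is the thickness-weighted harmonic mean.
Total thickness L = 5.08 + 13.4 + 2.41 = 20.89 m.
Σ(b_i/K_i) = 5.08/0.0329 + 13.4/51.5 + 2.41/0.0601 = 194.8 d.
K_eq = L / Σ(b_i/K_i) = 20.89 / 194.8 = 0.1073 m/day.
Q = K_eq · A · (Δh/L) = 0.1073 × 824 × (12.5/20.89) = 52.88 m³/day.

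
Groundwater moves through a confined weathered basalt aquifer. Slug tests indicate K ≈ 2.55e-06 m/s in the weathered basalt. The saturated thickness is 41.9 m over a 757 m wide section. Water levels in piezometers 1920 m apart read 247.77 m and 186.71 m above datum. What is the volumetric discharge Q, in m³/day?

222

Convert K: 2.55e-06 m/s × 86400 = 0.2203 m/day.
Cross-sectional area A = 757 × 41.9 = 31718 m².
Hydraulic gradient i = (247.77 − 186.71) / 1920 = 61.06 / 1920 = 0.03180.
Darcy's law: Q = K · A · i = 0.2203 × 31718 × 0.03180 = 222.2 m³/day.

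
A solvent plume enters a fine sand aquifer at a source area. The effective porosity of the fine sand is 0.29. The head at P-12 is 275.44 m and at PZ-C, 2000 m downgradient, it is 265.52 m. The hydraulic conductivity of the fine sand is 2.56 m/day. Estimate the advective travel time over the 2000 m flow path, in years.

Hydraulic gradient i = (275.44 − 265.52) / 2000 = 9.92 / 2000 = 0.004960.
Darcy flux q = K · i = 2.560 × 0.004960 = 0.01270 m/day.
Seepage velocity v = q / n_e = 0.01270 / 0.29 = 0.04378 m/day.
Travel time t = L / v = 2000 / 0.04378 = 45678 days = 125.1 years.

125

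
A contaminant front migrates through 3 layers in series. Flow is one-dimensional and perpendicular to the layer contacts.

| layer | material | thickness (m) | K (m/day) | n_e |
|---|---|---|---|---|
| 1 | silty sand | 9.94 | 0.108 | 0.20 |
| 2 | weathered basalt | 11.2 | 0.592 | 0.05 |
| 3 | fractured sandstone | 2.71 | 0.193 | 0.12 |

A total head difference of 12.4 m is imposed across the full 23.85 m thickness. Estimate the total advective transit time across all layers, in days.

With flow normal to the layers, continuity requires the same specific discharge q through every layer.
Σ(b_i/K_i) = 9.94/0.108 + 11.2/0.592 + 2.71/0.193 = 125.0 d.
q = Δh / Σ(b_i/K_i) = 12.4 / 125.0 = 0.09920 m/day.
In each layer the seepage velocity is v_i = q/n_i, so the layer transit time is t_i = b_i·n_i / q:
  layer 1 (silty sand): t_1 = 9.94 × 0.20 / 0.09920 = 20.04 d
  layer 2 (weathered basalt): t_2 = 11.2 × 0.05 / 0.09920 = 5.645 d
  layer 3 (fractured sandstone): t_3 = 2.71 × 0.12 / 0.09920 = 3.278 d
Total t = Σ t_i = 28.96 days.

29.0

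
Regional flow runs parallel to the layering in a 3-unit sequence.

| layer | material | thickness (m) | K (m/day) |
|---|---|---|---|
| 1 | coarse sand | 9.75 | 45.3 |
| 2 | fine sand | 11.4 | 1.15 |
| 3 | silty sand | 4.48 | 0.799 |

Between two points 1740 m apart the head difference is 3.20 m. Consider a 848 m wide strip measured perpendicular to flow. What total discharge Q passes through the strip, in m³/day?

715

Flow is parallel to layering, so each bed carries its own Darcy discharge and the transmissivities add.
Σ(K_i·b_i) = 45.3×9.75 + 1.15×11.4 + 0.799×4.48 = 458.4 m²/day.
Hydraulic gradient i = Δh / L = 3.20 / 1740 = 0.001839.
Q = Σ(K_i·b_i) · W · i = 458.4 × 848 × 0.001839 = 714.8 m³/day.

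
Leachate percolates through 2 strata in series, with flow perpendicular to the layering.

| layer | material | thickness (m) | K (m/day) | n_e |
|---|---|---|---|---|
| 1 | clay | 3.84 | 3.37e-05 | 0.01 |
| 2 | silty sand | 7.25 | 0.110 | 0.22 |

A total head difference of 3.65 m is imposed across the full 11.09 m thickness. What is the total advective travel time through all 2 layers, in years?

140

With flow normal to the layers, continuity requires the same specific discharge q through every layer.
Σ(b_i/K_i) = 3.84/3.37e-05 + 7.25/0.110 = 1.140e+05 d.
q = Δh / Σ(b_i/K_i) = 3.65 / 1.140e+05 = 3.201e-05 m/day.
In each layer the seepage velocity is v_i = q/n_i, so the layer transit time is t_i = b_i·n_i / q:
  layer 1 (clay): t_1 = 3.84 × 0.01 / 3.201e-05 = 1199 d
  layer 2 (silty sand): t_2 = 7.25 × 0.22 / 3.201e-05 = 49822 d
Total t = Σ t_i = 51021 days = 139.7 years.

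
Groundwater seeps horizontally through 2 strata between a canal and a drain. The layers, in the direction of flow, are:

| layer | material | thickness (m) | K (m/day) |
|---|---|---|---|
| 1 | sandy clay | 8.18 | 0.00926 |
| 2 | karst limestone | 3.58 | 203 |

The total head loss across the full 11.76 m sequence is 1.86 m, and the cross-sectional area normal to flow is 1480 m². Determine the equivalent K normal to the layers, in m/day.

0.0133

Flow is perpendicular to layering, so the layers act in series and the equivalent K is the thickness-weighted harmonic mean.
Total thickness L = 8.18 + 3.58 = 11.76 m.
Σ(b_i/K_i) = 8.18/0.00926 + 3.58/203 = 883.4 d.
K_eq = L / Σ(b_i/K_i) = 11.76 / 883.4 = 0.01331 m/day.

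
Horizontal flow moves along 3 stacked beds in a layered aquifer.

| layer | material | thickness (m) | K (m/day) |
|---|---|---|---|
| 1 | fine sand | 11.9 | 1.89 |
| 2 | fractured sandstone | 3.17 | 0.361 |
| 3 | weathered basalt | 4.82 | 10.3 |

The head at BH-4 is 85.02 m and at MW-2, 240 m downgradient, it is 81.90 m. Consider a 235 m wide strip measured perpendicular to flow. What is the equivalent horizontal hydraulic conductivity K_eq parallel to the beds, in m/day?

Flow is parallel to layering, so each bed carries its own Darcy discharge and the transmissivities add.
Σ(K_i·b_i) = 1.89×11.9 + 0.361×3.17 + 10.3×4.82 = 73.28 m²/day.
Total thickness b = 19.89 m, so K_eq = Σ(K_i·b_i)/b = 3.684 m/day.

3.68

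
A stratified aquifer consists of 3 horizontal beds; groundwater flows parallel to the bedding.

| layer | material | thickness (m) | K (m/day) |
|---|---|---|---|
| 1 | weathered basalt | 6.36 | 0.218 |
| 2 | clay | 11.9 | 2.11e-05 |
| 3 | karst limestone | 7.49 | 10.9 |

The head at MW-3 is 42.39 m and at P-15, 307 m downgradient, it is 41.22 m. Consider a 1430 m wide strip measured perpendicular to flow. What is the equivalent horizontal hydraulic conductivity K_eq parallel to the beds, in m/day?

3.22

Flow is parallel to layering, so each bed carries its own Darcy discharge and the transmissivities add.
Σ(K_i·b_i) = 0.218×6.36 + 2.11e-05×11.9 + 10.9×7.49 = 83.03 m²/day.
Total thickness b = 25.75 m, so K_eq = Σ(K_i·b_i)/b = 3.224 m/day.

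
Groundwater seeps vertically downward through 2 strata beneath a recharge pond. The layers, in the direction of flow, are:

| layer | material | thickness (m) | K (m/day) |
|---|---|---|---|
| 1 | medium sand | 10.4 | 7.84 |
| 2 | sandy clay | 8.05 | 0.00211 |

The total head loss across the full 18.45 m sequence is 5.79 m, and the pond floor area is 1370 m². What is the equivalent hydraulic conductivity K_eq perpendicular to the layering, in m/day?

0.00483

Flow is perpendicular to layering, so the layers act in series and the equivalent K is the thickness-weighted harmonic mean.
Total thickness L = 10.4 + 8.05 = 18.45 m.
Σ(b_i/K_i) = 10.4/7.84 + 8.05/0.00211 = 3816 d.
K_eq = L / Σ(b_i/K_i) = 18.45 / 3816 = 0.004834 m/day.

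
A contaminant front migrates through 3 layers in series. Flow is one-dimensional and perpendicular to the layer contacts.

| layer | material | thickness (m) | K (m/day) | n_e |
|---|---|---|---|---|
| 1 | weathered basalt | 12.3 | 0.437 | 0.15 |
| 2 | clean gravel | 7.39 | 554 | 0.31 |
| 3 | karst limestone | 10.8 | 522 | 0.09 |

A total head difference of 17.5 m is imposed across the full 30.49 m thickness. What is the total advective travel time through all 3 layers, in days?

With flow normal to the layers, continuity requires the same specific discharge q through every layer.
Σ(b_i/K_i) = 12.3/0.437 + 7.39/554 + 10.8/522 = 28.18 d.
q = Δh / Σ(b_i/K_i) = 17.5 / 28.18 = 0.6210 m/day.
In each layer the seepage velocity is v_i = q/n_i, so the layer transit time is t_i = b_i·n_i / q:
  layer 1 (weathered basalt): t_1 = 12.3 × 0.15 / 0.6210 = 2.971 d
  layer 2 (clean gravel): t_2 = 7.39 × 0.31 / 0.6210 = 3.689 d
  layer 3 (karst limestone): t_3 = 10.8 × 0.09 / 0.6210 = 1.565 d
Total t = Σ t_i = 8.225 days.

8.23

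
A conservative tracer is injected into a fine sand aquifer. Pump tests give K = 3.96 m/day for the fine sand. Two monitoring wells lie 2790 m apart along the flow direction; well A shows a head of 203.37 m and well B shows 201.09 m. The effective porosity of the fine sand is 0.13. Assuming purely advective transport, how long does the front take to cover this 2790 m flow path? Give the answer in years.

307

Hydraulic gradient i = (203.37 − 201.09) / 2790 = 2.28 / 2790 = 0.0008172.
Darcy flux q = K · i = 3.960 × 0.0008172 = 0.003236 m/day.
Seepage velocity v = q / n_e = 0.003236 / 0.13 = 0.02489 m/day.
Travel time t = L / v = 2790 / 0.02489 = 1.121e+05 days = 306.9 years.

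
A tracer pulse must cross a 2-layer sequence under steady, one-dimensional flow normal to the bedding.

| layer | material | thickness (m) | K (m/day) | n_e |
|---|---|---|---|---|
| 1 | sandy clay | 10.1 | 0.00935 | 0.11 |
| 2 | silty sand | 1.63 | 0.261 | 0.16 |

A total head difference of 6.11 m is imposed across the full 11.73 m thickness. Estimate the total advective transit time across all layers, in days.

With flow normal to the layers, continuity requires the same specific discharge q through every layer.
Σ(b_i/K_i) = 10.1/0.00935 + 1.63/0.261 = 1086 d.
q = Δh / Σ(b_i/K_i) = 6.11 / 1086 = 0.005624 m/day.
In each layer the seepage velocity is v_i = q/n_i, so the layer transit time is t_i = b_i·n_i / q:
  layer 1 (sandy clay): t_1 = 10.1 × 0.11 / 0.005624 = 197.6 d
  layer 2 (silty sand): t_2 = 1.63 × 0.16 / 0.005624 = 46.37 d
Total t = Σ t_i = 243.9 days.

244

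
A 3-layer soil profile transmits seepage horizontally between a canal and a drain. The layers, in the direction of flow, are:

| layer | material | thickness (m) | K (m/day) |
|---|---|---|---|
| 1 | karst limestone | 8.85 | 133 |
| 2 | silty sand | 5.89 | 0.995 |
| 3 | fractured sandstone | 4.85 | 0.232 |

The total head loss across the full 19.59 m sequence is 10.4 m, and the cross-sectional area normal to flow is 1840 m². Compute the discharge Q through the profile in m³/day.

712

Flow is perpendicular to layering, so the layers act in series and the equivalent K is the thickness-weighted harmonic mean.
Total thickness L = 8.85 + 5.89 + 4.85 = 19.59 m.
Σ(b_i/K_i) = 8.85/133 + 5.89/0.995 + 4.85/0.232 = 26.89 d.
K_eq = L / Σ(b_i/K_i) = 19.59 / 26.89 = 0.7285 m/day.
Q = K_eq · A · (Δh/L) = 0.7285 × 1840 × (10.4/19.59) = 711.6 m³/day.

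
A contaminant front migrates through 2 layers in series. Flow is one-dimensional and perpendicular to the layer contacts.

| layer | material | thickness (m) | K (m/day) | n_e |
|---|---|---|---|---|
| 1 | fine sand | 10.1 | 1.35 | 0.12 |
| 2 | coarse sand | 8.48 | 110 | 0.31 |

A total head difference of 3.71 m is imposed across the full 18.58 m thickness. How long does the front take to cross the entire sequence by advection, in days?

7.83

With flow normal to the layers, continuity requires the same specific discharge q through every layer.
Σ(b_i/K_i) = 10.1/1.35 + 8.48/110 = 7.559 d.
q = Δh / Σ(b_i/K_i) = 3.71 / 7.559 = 0.4908 m/day.
In each layer the seepage velocity is v_i = q/n_i, so the layer transit time is t_i = b_i·n_i / q:
  layer 1 (fine sand): t_1 = 10.1 × 0.12 / 0.4908 = 2.469 d
  layer 2 (coarse sand): t_2 = 8.48 × 0.31 / 0.4908 = 5.356 d
Total t = Σ t_i = 7.825 days.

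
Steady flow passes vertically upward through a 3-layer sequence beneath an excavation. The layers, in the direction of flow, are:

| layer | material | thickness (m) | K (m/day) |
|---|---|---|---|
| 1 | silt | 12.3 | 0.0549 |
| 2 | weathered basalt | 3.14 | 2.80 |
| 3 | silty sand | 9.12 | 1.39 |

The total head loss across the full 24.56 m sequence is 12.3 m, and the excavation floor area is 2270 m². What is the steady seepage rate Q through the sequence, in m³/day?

Flow is perpendicular to layering, so the layers act in series and the equivalent K is the thickness-weighted harmonic mean.
Total thickness L = 12.3 + 3.14 + 9.12 = 24.56 m.
Σ(b_i/K_i) = 12.3/0.0549 + 3.14/2.80 + 9.12/1.39 = 231.7 d.
K_eq = L / Σ(b_i/K_i) = 24.56 / 231.7 = 0.1060 m/day.
Q = K_eq · A · (Δh/L) = 0.1060 × 2270 × (12.3/24.56) = 120.5 m³/day.

120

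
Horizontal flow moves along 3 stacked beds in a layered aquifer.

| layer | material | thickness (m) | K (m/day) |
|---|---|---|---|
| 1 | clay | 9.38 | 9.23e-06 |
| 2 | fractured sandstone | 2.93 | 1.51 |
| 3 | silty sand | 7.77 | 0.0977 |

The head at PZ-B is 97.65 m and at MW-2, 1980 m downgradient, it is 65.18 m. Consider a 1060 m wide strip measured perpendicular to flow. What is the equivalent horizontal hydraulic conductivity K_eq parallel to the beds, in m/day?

0.258

Flow is parallel to layering, so each bed carries its own Darcy discharge and the transmissivities add.
Σ(K_i·b_i) = 9.23e-06×9.38 + 1.51×2.93 + 0.0977×7.77 = 5.184 m²/day.
Total thickness b = 20.08 m, so K_eq = Σ(K_i·b_i)/b = 0.2581 m/day.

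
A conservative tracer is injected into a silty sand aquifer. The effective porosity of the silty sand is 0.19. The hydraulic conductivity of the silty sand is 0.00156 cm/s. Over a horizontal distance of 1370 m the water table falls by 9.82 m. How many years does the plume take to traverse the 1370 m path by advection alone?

73.8

Convert K: 0.00156 cm/s × 864 = 1.348 m/day.
Hydraulic gradient i = Δh / L = 9.82 / 1370 = 0.007168.
Darcy flux q = K · i = 1.348 × 0.007168 = 0.009661 m/day.
Seepage velocity v = q / n_e = 0.009661 / 0.19 = 0.05085 m/day.
Travel time t = L / v = 1370 / 0.05085 = 26943 days = 73.77 years.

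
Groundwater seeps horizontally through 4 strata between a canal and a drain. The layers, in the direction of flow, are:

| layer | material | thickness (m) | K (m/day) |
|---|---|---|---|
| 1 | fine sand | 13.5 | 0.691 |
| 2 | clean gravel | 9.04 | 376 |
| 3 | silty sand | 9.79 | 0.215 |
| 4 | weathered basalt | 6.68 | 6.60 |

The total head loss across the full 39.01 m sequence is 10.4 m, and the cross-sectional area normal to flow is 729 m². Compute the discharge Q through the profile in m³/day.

115

Flow is perpendicular to layering, so the layers act in series and the equivalent K is the thickness-weighted harmonic mean.
Total thickness L = 13.5 + 9.04 + 9.79 + 6.68 = 39.01 m.
Σ(b_i/K_i) = 13.5/0.691 + 9.04/376 + 9.79/0.215 + 6.68/6.60 = 66.11 d.
K_eq = L / Σ(b_i/K_i) = 39.01 / 66.11 = 0.5901 m/day.
Q = K_eq · A · (Δh/L) = 0.5901 × 729 × (10.4/39.01) = 114.7 m³/day.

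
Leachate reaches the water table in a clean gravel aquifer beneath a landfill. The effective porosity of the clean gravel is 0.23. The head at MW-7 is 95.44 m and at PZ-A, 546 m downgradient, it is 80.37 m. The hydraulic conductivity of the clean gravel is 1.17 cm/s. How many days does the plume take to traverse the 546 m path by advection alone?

Convert K: 1.17 cm/s × 864 = 1011 m/day.
Hydraulic gradient i = (95.44 − 80.37) / 546 = 15.07 / 546 = 0.02760.
Darcy flux q = K · i = 1011 × 0.02760 = 27.90 m/day.
Seepage velocity v = q / n_e = 27.90 / 0.23 = 121.3 m/day.
Travel time t = L / v = 546 / 121.3 = 4.501 days.

4.50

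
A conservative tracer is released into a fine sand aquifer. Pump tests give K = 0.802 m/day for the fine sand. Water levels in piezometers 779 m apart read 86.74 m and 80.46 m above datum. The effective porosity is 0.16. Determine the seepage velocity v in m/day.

Hydraulic gradient i = (86.74 − 80.46) / 779 = 6.28 / 779 = 0.008062.
Darcy flux q = K · i = 0.8020 × 0.008062 = 0.006465 m/day.
Seepage velocity v = q / n_e = 0.006465 / 0.16 = 0.04041 m/day.

0.0404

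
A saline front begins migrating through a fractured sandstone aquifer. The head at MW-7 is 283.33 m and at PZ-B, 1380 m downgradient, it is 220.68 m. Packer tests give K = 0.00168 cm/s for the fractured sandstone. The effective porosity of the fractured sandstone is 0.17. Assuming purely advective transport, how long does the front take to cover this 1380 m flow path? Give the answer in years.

Convert K: 0.00168 cm/s × 864 = 1.452 m/day.
Hydraulic gradient i = (283.33 − 220.68) / 1380 = 62.65 / 1380 = 0.04540.
Darcy flux q = K · i = 1.452 × 0.04540 = 0.06590 m/day.
Seepage velocity v = q / n_e = 0.06590 / 0.17 = 0.3876 m/day.
Travel time t = L / v = 1380 / 0.3876 = 3560 days = 9.747 years.

9.75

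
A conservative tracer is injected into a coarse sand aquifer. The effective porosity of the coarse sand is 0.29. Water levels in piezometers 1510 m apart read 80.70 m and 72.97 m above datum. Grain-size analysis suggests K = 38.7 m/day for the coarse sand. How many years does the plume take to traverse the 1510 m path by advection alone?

Hydraulic gradient i = (80.70 − 72.97) / 1510 = 7.73 / 1510 = 0.005119.
Darcy flux q = K · i = 38.70 × 0.005119 = 0.1981 m/day.
Seepage velocity v = q / n_e = 0.1981 / 0.29 = 0.6831 m/day.
Travel time t = L / v = 1510 / 0.6831 = 2210 days = 6.052 years.

6.05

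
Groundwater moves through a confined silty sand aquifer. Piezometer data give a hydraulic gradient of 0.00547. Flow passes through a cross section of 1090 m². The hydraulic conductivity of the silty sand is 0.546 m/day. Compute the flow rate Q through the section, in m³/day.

Hydraulic gradient i = 0.00547.
Darcy's law: Q = K · A · i = 0.5460 × 1090 × 0.005470 = 3.255 m³/day.

3.26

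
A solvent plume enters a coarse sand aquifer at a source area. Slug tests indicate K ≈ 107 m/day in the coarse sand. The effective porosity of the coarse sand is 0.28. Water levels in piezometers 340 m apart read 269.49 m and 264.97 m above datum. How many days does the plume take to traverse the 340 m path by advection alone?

Hydraulic gradient i = (269.49 − 264.97) / 340 = 4.52 / 340 = 0.01329.
Darcy flux q = K · i = 107.0 × 0.01329 = 1.422 m/day.
Seepage velocity v = q / n_e = 1.422 / 0.28 = 5.080 m/day.
Travel time t = L / v = 340 / 5.080 = 66.93 days.

66.9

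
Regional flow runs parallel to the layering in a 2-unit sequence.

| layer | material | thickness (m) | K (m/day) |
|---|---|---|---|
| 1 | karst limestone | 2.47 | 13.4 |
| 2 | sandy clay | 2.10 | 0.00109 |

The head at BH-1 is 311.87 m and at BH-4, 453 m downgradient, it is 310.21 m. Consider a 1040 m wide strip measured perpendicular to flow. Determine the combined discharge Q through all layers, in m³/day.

Flow is parallel to layering, so each bed carries its own Darcy discharge and the transmissivities add.
Σ(K_i·b_i) = 13.4×2.47 + 0.00109×2.10 = 33.10 m²/day.
Hydraulic gradient i = (311.87 − 310.21) / 453 = 1.66 / 453 = 0.003664.
Q = Σ(K_i·b_i) · W · i = 33.10 × 1040 × 0.003664 = 126.1 m³/day.

126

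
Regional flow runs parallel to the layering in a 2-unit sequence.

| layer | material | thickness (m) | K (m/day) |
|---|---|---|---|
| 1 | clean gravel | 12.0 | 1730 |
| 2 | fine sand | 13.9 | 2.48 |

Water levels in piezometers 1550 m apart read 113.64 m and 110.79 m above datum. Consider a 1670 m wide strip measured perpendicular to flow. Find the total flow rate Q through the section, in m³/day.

Flow is parallel to layering, so each bed carries its own Darcy discharge and the transmissivities add.
Σ(K_i·b_i) = 1730×12.0 + 2.48×13.9 = 20794 m²/day.
Hydraulic gradient i = (113.64 − 110.79) / 1550 = 2.85 / 1550 = 0.001839.
Q = Σ(K_i·b_i) · W · i = 20794 × 1670 × 0.001839 = 63852 m³/day.

63900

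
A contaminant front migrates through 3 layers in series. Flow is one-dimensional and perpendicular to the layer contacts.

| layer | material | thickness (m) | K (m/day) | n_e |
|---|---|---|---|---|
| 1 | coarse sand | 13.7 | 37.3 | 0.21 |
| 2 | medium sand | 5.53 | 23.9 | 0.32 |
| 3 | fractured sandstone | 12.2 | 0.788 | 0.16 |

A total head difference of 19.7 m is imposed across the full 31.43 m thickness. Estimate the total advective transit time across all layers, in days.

5.39

With flow normal to the layers, continuity requires the same specific discharge q through every layer.
Σ(b_i/K_i) = 13.7/37.3 + 5.53/23.9 + 12.2/0.788 = 16.08 d.
q = Δh / Σ(b_i/K_i) = 19.7 / 16.08 = 1.225 m/day.
In each layer the seepage velocity is v_i = q/n_i, so the layer transit time is t_i = b_i·n_i / q:
  layer 1 (coarse sand): t_1 = 13.7 × 0.21 / 1.225 = 2.348 d
  layer 2 (medium sand): t_2 = 5.53 × 0.32 / 1.225 = 1.445 d
  layer 3 (fractured sandstone): t_3 = 12.2 × 0.16 / 1.225 = 1.593 d
Total t = Σ t_i = 5.386 days.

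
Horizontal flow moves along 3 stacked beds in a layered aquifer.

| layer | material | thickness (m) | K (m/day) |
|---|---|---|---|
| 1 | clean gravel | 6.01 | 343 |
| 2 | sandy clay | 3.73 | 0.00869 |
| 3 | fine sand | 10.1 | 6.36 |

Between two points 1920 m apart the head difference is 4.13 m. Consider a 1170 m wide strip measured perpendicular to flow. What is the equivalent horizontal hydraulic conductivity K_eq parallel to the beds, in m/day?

107

Flow is parallel to layering, so each bed carries its own Darcy discharge and the transmissivities add.
Σ(K_i·b_i) = 343×6.01 + 0.00869×3.73 + 6.36×10.1 = 2126 m²/day.
Total thickness b = 19.84 m, so K_eq = Σ(K_i·b_i)/b = 107.1 m/day.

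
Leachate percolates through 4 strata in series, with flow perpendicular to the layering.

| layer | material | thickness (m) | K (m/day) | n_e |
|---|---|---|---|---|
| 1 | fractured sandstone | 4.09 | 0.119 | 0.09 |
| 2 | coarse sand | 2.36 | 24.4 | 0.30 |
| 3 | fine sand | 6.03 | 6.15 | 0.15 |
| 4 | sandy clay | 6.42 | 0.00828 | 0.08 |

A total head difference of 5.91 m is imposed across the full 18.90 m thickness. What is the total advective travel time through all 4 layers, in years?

With flow normal to the layers, continuity requires the same specific discharge q through every layer.
Σ(b_i/K_i) = 4.09/0.119 + 2.36/24.4 + 6.03/6.15 + 6.42/0.00828 = 810.8 d.
q = Δh / Σ(b_i/K_i) = 5.91 / 810.8 = 0.007289 m/day.
In each layer the seepage velocity is v_i = q/n_i, so the layer transit time is t_i = b_i·n_i / q:
  layer 1 (fractured sandstone): t_1 = 4.09 × 0.09 / 0.007289 = 50.50 d
  layer 2 (coarse sand): t_2 = 2.36 × 0.30 / 0.007289 = 97.13 d
  layer 3 (fine sand): t_3 = 6.03 × 0.15 / 0.007289 = 124.1 d
  layer 4 (sandy clay): t_4 = 6.42 × 0.08 / 0.007289 = 70.46 d
Total t = Σ t_i = 342.2 days = 0.9369 years.

0.937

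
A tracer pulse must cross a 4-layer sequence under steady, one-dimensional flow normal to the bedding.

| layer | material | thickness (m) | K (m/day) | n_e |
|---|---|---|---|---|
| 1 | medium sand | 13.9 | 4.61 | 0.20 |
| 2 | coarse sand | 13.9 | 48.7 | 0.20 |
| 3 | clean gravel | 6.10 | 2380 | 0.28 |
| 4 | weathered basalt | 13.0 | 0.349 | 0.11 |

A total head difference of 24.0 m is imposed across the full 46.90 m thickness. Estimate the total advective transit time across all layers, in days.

14.7

With flow normal to the layers, continuity requires the same specific discharge q through every layer.
Σ(b_i/K_i) = 13.9/4.61 + 13.9/48.7 + 6.10/2380 + 13.0/0.349 = 40.55 d.
q = Δh / Σ(b_i/K_i) = 24.0 / 40.55 = 0.5918 m/day.
In each layer the seepage velocity is v_i = q/n_i, so the layer transit time is t_i = b_i·n_i / q:
  layer 1 (medium sand): t_1 = 13.9 × 0.20 / 0.5918 = 4.697 d
  layer 2 (coarse sand): t_2 = 13.9 × 0.20 / 0.5918 = 4.697 d
  layer 3 (clean gravel): t_3 = 6.10 × 0.28 / 0.5918 = 2.886 d
  layer 4 (weathered basalt): t_4 = 13.0 × 0.11 / 0.5918 = 2.416 d
Total t = Σ t_i = 14.70 days.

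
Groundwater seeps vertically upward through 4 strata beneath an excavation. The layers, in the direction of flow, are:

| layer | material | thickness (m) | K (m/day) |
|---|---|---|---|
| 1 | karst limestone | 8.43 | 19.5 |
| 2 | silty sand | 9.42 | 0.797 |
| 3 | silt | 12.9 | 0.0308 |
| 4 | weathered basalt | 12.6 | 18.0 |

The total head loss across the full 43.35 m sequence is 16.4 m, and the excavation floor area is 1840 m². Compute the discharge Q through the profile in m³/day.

69.9

Flow is perpendicular to layering, so the layers act in series and the equivalent K is the thickness-weighted harmonic mean.
Total thickness L = 8.43 + 9.42 + 12.9 + 12.6 = 43.35 m.
Σ(b_i/K_i) = 8.43/19.5 + 9.42/0.797 + 12.9/0.0308 + 12.6/18.0 = 431.8 d.
K_eq = L / Σ(b_i/K_i) = 43.35 / 431.8 = 0.1004 m/day.
Q = K_eq · A · (Δh/L) = 0.1004 × 1840 × (16.4/43.35) = 69.89 m³/day.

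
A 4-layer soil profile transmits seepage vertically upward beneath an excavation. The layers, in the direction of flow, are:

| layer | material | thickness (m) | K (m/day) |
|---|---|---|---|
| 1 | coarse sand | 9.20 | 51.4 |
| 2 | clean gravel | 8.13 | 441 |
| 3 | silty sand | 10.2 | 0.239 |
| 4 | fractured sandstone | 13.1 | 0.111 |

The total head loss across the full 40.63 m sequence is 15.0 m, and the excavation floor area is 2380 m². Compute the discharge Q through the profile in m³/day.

222

Flow is perpendicular to layering, so the layers act in series and the equivalent K is the thickness-weighted harmonic mean.
Total thickness L = 9.20 + 8.13 + 10.2 + 13.1 = 40.63 m.
Σ(b_i/K_i) = 9.20/51.4 + 8.13/441 + 10.2/0.239 + 13.1/0.111 = 160.9 d.
K_eq = L / Σ(b_i/K_i) = 40.63 / 160.9 = 0.2525 m/day.
Q = K_eq · A · (Δh/L) = 0.2525 × 2380 × (15.0/40.63) = 221.9 m³/day.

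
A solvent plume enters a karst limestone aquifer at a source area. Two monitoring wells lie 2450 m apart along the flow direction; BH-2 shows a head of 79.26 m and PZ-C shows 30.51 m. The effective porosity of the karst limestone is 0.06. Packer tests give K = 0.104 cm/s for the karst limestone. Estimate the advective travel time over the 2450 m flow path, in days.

82.2

Convert K: 0.104 cm/s × 864 = 89.86 m/day.
Hydraulic gradient i = (79.26 − 30.51) / 2450 = 48.75 / 2450 = 0.01990.
Darcy flux q = K · i = 89.86 × 0.01990 = 1.788 m/day.
Seepage velocity v = q / n_e = 1.788 / 0.06 = 29.80 m/day.
Travel time t = L / v = 2450 / 29.80 = 82.22 days.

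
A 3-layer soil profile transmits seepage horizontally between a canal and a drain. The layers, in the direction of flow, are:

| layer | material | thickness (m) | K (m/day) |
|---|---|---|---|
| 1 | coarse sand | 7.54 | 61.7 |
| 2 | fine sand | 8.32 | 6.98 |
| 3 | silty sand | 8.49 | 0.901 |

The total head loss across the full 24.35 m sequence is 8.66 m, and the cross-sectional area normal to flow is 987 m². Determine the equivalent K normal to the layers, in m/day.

2.27

Flow is perpendicular to layering, so the layers act in series and the equivalent K is the thickness-weighted harmonic mean.
Total thickness L = 7.54 + 8.32 + 8.49 = 24.35 m.
Σ(b_i/K_i) = 7.54/61.7 + 8.32/6.98 + 8.49/0.901 = 10.74 d.
K_eq = L / Σ(b_i/K_i) = 24.35 / 10.74 = 2.268 m/day.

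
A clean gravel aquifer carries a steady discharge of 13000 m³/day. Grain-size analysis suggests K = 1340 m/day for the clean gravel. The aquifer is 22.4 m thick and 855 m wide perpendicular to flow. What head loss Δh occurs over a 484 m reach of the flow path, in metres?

Cross-sectional area A = 855 × 22.4 = 19152 m².
From Q = K·A·i, i = Q / (K·A) = 13000 / (1340 × 19152) = 0.0005066.
Head loss Δh = i · L = 0.0005066 × 484 = 0.2452 m.

0.245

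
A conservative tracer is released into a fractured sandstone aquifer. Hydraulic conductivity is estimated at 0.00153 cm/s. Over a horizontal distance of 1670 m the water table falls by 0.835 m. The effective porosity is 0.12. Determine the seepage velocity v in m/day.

0.00551

Convert K: 0.00153 cm/s × 864 = 1.322 m/day.
Hydraulic gradient i = Δh / L = 0.835 / 1670 = 0.0005000.
Darcy flux q = K · i = 1.322 × 0.0005000 = 0.0006610 m/day.
Seepage velocity v = q / n_e = 0.0006610 / 0.12 = 0.005508 m/day.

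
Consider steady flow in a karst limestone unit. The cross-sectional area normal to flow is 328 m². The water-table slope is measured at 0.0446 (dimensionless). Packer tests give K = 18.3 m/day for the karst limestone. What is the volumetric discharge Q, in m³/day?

Hydraulic gradient i = 0.0446.
Darcy's law: Q = K · A · i = 18.30 × 328.0 × 0.04460 = 267.7 m³/day.

268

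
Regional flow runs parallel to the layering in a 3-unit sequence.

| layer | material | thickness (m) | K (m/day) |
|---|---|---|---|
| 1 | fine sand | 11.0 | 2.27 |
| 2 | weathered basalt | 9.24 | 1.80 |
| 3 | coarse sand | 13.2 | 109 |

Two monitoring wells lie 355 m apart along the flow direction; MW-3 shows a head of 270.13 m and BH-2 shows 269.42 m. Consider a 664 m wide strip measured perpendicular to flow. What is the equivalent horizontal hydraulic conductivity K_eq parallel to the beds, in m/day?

Flow is parallel to layering, so each bed carries its own Darcy discharge and the transmissivities add.
Σ(K_i·b_i) = 2.27×11.0 + 1.80×9.24 + 109×13.2 = 1480 m²/day.
Total thickness b = 33.44 m, so K_eq = Σ(K_i·b_i)/b = 44.27 m/day.

44.3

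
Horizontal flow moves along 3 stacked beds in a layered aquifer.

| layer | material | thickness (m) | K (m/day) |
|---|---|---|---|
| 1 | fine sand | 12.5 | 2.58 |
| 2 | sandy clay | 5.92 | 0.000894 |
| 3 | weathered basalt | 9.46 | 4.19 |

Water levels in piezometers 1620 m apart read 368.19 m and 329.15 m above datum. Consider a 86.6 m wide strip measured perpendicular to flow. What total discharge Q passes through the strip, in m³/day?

Flow is parallel to layering, so each bed carries its own Darcy discharge and the transmissivities add.
Σ(K_i·b_i) = 2.58×12.5 + 0.000894×5.92 + 4.19×9.46 = 71.89 m²/day.
Hydraulic gradient i = (368.19 − 329.15) / 1620 = 39.04 / 1620 = 0.02410.
Q = Σ(K_i·b_i) · W · i = 71.89 × 86.6 × 0.02410 = 150.0 m³/day.

150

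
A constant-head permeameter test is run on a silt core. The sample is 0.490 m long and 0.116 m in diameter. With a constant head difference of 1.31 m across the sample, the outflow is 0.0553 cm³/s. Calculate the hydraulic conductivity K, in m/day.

0.169

Cross-sectional area A = π·(d/2)² = π × (0.116/2)² = 0.01057 m².
Convert discharge: 0.0553 cm³/s = 5.530e-08 m³/s.
Darcy's law rearranged: K = Q·L / (A·Δh) = 5.530e-08 × 0.490 / (0.01057 × 1.31) = 1.957e-06 m/s = 0.1691 m/day.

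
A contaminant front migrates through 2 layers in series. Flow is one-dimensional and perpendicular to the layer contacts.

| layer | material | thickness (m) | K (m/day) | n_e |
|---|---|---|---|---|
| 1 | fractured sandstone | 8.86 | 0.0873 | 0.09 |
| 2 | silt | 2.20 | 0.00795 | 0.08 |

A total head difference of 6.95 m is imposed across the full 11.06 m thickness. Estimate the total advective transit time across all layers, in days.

With flow normal to the layers, continuity requires the same specific discharge q through every layer.
Σ(b_i/K_i) = 8.86/0.0873 + 2.20/0.00795 = 378.2 d.
q = Δh / Σ(b_i/K_i) = 6.95 / 378.2 = 0.01838 m/day.
In each layer the seepage velocity is v_i = q/n_i, so the layer transit time is t_i = b_i·n_i / q:
  layer 1 (fractured sandstone): t_1 = 8.86 × 0.09 / 0.01838 = 43.39 d
  layer 2 (silt): t_2 = 2.20 × 0.08 / 0.01838 = 9.578 d
Total t = Σ t_i = 52.97 days.

53.0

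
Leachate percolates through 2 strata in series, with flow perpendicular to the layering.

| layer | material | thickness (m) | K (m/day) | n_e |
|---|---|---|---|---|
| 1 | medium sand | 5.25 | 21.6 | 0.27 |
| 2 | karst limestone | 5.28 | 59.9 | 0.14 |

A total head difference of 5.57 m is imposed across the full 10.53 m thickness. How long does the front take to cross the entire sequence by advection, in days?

With flow normal to the layers, continuity requires the same specific discharge q through every layer.
Σ(b_i/K_i) = 5.25/21.6 + 5.28/59.9 = 0.3312 d.
q = Δh / Σ(b_i/K_i) = 5.57 / 0.3312 = 16.82 m/day.
In each layer the seepage velocity is v_i = q/n_i, so the layer transit time is t_i = b_i·n_i / q:
  layer 1 (medium sand): t_1 = 5.25 × 0.27 / 16.82 = 0.08429 d
  layer 2 (karst limestone): t_2 = 5.28 × 0.14 / 16.82 = 0.04395 d
Total t = Σ t_i = 0.1282 days.

0.128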